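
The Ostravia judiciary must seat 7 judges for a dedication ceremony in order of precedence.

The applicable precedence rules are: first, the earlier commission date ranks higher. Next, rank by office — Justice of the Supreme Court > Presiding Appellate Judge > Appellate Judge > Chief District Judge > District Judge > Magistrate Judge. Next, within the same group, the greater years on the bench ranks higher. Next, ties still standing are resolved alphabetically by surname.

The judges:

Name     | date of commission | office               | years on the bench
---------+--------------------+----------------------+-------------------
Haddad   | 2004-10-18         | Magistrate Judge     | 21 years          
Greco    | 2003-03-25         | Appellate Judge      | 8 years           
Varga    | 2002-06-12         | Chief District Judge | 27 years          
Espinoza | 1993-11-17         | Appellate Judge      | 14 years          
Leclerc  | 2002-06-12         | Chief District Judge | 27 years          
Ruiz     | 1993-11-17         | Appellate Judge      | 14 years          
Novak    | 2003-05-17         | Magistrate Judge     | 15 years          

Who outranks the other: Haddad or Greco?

Greco

By date of commission (earlier first): Espinoza and Ruiz (both 1993-11-17); then Leclerc and Varga (both 2002-06-12); then Greco (2003-03-25); then Novak (2003-05-17); then Haddad (2004-10-18).
Espinoza and Ruiz are each Appellate Judge, so the next rule applies.
Espinoza and Ruiz both have years on the bench 14 years, so the next rule applies.
Among Espinoza and Ruiz, alphabetically by surname: Espinoza before Ruiz.
Leclerc and Varga are each Chief District Judge, so the next rule applies.
Leclerc and Varga both have years on the bench 27 years, so the next rule applies.
Among Leclerc and Varga, alphabetically by surname: Leclerc before Varga.
So Greco takes precedence.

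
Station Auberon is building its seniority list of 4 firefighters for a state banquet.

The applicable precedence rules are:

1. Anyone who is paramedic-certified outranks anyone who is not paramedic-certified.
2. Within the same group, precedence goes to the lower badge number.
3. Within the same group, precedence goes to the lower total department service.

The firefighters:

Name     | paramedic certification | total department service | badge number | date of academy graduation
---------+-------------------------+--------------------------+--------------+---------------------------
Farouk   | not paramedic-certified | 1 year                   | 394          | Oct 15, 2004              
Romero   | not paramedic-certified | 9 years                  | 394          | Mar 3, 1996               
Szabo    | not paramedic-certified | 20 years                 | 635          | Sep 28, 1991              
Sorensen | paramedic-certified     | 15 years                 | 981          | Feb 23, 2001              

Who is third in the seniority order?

Romero

By the first rule: Sorensen (paramedic-certified); then Farouk, Romero and Szabo (each not paramedic-certified).
Among Farouk, Romero and Szabo, by badge number (lower first): Farouk and Romero (394) before Szabo (635).
Among Farouk and Romero, by total department service (lower first): Farouk (1 year) before Romero (9 years).
Order: Sorensen, Farouk, Romero, Szabo.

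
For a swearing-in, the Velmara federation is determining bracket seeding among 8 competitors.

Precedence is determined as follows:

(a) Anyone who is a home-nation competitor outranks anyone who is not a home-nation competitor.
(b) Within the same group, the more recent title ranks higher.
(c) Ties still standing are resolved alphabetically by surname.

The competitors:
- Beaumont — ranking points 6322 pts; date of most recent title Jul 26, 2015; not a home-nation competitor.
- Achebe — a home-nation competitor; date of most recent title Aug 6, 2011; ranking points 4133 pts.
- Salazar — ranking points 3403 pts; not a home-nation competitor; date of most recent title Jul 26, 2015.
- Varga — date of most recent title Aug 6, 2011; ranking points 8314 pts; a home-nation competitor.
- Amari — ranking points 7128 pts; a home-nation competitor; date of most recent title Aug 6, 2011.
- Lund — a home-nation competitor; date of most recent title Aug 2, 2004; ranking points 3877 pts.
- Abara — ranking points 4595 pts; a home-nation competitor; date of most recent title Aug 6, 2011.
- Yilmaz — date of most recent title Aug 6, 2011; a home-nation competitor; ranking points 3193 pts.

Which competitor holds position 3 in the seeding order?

By the first rule: Abara, Achebe, Amari, Varga, Yilmaz and Lund (each a home-nation competitor); then Beaumont and Salazar (both not a home-nation competitor).
Among Abara, Achebe, Amari, Varga, Yilmaz and Lund, by date of most recent title (later first): Abara, Achebe, Amari, Varga and Yilmaz (Aug 6, 2011) before Lund (Aug 2, 2004).
Among Abara, Achebe, Amari, Varga and Yilmaz, alphabetically by surname: Abara before Achebe before Amari before Varga before Yilmaz.
Beaumont and Salazar both have date of most recent title Jul 26, 2015, so the next rule applies.
Among Beaumont and Salazar, alphabetically by surname: Beaumont before Salazar.
Order: Abara, Achebe, Amari, Varga, Yilmaz, Lund, Beaumont, Salazar.

Amari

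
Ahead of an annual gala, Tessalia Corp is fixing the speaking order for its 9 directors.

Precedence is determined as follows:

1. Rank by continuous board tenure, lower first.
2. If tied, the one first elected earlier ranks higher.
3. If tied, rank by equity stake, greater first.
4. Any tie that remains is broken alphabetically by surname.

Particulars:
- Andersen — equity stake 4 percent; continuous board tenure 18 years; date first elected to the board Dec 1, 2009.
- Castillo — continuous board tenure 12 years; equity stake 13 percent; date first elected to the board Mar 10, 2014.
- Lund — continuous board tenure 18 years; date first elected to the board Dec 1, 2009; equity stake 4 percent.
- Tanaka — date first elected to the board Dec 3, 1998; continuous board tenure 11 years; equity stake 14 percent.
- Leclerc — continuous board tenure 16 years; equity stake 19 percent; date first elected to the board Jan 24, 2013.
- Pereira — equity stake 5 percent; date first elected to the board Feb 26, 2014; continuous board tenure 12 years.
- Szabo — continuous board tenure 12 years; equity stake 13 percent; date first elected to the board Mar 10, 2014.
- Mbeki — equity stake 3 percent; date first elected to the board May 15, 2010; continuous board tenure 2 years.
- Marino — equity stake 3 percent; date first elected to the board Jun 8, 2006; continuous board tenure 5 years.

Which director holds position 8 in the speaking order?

Andersen

By continuous board tenure (lower first): Mbeki (2 years); then Marino (5 years); then Tanaka (11 years); then Pereira, Castillo and Szabo (each 12 years); then Leclerc (16 years); then Andersen and Lund (both 18 years).
Among Pereira, Castillo and Szabo, by date first elected to the board (earlier first): Pereira (Feb 26, 2014) before Castillo and Szabo (Mar 10, 2014).
Castillo and Szabo both have equity stake 13 percent, so the next rule applies.
Among Castillo and Szabo, alphabetically by surname: Castillo before Szabo.
Andersen and Lund both have date first elected to the board Dec 1, 2009, so the next rule applies.
Andersen and Lund both have equity stake 4 percent, so the next rule applies.
Among Andersen and Lund, alphabetically by surname: Andersen before Lund.
Order: Mbeki, Marino, Tanaka, Pereira, Castillo, Szabo, Leclerc, Andersen, Lund.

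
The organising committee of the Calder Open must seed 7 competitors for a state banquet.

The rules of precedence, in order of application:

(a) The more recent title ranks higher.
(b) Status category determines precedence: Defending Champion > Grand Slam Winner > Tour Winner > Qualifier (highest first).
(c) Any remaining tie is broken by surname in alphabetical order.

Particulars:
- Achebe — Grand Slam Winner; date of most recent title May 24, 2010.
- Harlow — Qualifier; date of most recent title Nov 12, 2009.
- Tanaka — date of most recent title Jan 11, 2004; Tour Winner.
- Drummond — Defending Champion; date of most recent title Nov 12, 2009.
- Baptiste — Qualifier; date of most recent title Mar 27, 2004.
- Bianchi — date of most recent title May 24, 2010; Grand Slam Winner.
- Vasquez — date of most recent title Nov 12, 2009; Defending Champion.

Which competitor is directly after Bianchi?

Drummond

By date of most recent title (later first): Achebe and Bianchi (both May 24, 2010); then Drummond, Vasquez and Harlow (each Nov 12, 2009); then Baptiste (Mar 27, 2004); then Tanaka (Jan 11, 2004).
Achebe and Bianchi are each Grand Slam Winner, so the next rule applies.
Among Achebe and Bianchi, alphabetically by surname: Achebe before Bianchi.
Among Drummond, Vasquez and Harlow, by status category: Drummond and Vasquez (Defending Champion) before Harlow (Qualifier).
Among Drummond and Vasquez, alphabetically by surname: Drummond before Vasquez.
Order: Achebe, Bianchi, Drummond, Vasquez, Harlow, Baptiste, Tanaka.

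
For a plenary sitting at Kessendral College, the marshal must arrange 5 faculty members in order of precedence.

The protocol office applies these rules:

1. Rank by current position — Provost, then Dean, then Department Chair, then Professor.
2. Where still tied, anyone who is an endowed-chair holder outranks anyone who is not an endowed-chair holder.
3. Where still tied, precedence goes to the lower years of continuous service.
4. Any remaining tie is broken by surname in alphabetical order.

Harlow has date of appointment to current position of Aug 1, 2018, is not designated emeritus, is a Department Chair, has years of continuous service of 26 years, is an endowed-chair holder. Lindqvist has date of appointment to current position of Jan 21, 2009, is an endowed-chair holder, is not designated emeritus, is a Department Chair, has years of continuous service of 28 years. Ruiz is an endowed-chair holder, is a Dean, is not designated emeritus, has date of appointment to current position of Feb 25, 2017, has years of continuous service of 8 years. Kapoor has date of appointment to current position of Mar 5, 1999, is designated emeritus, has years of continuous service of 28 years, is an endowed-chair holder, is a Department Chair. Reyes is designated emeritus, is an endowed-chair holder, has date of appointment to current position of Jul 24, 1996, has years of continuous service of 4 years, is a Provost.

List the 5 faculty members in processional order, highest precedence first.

Reyes, Ruiz, Harlow, Kapoor, Lindqvist

By current position: Reyes (Provost); then Ruiz (Dean); then Harlow, Kapoor and Lindqvist (Department Chair).
Harlow, Kapoor and Lindqvist are each an endowed-chair holder, so the next rule applies.
Among Harlow, Kapoor and Lindqvist, by years of continuous service (lower first): Harlow (26 years) before Kapoor and Lindqvist (28 years).
Among Kapoor and Lindqvist, alphabetically by surname: Kapoor before Lindqvist.
Full order: Reyes, Ruiz, Harlow, Kapoor, Lindqvist.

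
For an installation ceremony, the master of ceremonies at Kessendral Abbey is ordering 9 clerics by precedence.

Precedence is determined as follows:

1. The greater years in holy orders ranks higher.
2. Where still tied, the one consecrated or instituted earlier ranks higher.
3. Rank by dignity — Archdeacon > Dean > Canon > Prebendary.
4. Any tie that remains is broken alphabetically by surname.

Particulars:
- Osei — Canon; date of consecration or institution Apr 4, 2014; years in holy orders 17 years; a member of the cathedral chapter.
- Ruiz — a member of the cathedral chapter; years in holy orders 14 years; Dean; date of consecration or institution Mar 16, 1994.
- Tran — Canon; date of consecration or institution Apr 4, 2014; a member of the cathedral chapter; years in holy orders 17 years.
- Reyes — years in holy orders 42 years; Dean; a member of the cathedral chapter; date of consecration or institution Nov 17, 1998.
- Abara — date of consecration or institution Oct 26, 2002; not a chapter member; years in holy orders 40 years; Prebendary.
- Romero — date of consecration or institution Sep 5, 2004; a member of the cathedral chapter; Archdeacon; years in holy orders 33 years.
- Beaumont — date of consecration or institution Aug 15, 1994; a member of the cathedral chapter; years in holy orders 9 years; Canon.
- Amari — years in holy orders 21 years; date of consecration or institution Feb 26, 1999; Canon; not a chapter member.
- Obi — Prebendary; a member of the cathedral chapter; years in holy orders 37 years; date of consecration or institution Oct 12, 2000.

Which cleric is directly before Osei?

By years in holy orders (higher first): Reyes (42 years); then Abara (40 years); then Obi (37 years); then Romero (33 years); then Amari (21 years); then Osei and Tran (both 17 years); then Ruiz (14 years); then Beaumont (9 years).
Osei and Tran both have date of consecration or institution Apr 4, 2014, so the next rule applies.
Osei and Tran are each Canon, so the next rule applies.
Among Osei and Tran, alphabetically by surname: Osei before Tran.
Order: Reyes, Abara, Obi, Romero, Amari, Osei, Tran, Ruiz, Beaumont.

Amari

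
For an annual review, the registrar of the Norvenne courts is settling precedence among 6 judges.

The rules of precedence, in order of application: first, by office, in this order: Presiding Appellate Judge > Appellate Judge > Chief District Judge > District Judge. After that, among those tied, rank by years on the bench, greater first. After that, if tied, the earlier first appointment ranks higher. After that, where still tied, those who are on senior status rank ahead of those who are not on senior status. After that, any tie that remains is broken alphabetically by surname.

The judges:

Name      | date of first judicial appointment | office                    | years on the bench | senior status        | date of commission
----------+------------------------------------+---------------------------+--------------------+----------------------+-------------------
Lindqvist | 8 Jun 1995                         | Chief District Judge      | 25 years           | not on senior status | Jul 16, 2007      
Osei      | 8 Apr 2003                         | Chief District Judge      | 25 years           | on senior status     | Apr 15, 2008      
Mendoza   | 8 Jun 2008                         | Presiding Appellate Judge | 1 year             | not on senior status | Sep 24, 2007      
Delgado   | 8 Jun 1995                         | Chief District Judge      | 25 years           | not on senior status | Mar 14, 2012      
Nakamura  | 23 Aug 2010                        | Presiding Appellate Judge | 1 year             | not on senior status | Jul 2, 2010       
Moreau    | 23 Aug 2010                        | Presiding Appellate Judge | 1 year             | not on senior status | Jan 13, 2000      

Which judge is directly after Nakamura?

By office: Mendoza, Moreau and Nakamura (Presiding Appellate Judge); then Delgado, Lindqvist and Osei (Chief District Judge).
Mendoza, Moreau and Nakamura all have years on the bench 1 year, so the next rule applies.
Among Mendoza, Moreau and Nakamura, by date of first judicial appointment (earlier first): Mendoza (8 Jun 2008) before Moreau and Nakamura (23 Aug 2010).
Moreau and Nakamura are each not on senior status, so the next rule applies.
Among Moreau and Nakamura, alphabetically by surname: Moreau before Nakamura.
Delgado, Lindqvist and Osei all have years on the bench 25 years, so the next rule applies.
Among Delgado, Lindqvist and Osei, by date of first judicial appointment (earlier first): Delgado and Lindqvist (8 Jun 1995) before Osei (8 Apr 2003).
Delgado and Lindqvist are each not on senior status, so the next rule applies.
Among Delgado and Lindqvist, alphabetically by surname: Delgado before Lindqvist.
Order: Mendoza, Moreau, Nakamura, Delgado, Lindqvist, Osei.

Delgado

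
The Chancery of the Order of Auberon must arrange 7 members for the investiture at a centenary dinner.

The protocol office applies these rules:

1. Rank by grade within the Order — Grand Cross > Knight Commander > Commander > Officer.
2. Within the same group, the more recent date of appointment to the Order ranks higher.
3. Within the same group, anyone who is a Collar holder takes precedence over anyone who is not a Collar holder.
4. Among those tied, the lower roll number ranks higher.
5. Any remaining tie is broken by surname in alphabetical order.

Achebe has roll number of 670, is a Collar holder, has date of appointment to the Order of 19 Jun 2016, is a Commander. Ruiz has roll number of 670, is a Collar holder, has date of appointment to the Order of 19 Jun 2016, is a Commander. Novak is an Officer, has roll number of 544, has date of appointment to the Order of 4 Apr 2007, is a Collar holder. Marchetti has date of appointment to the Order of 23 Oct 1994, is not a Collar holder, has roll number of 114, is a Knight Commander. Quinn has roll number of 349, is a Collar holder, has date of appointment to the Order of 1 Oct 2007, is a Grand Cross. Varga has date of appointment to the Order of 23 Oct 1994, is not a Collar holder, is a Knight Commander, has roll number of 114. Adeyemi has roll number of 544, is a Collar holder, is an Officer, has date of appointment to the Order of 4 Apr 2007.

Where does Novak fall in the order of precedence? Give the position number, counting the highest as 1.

By grade within the Order: Quinn (Grand Cross); then Marchetti and Varga (Knight Commander); then Achebe and Ruiz (Commander); then Adeyemi and Novak (Officer).
Marchetti and Varga both have date of appointment to the Order 23 Oct 1994, so the next rule applies.
Marchetti and Varga are each not a Collar holder, so the next rule applies.
Marchetti and Varga both have roll number 114, so the next rule applies.
Among Marchetti and Varga, alphabetically by surname: Marchetti before Varga.
Achebe and Ruiz both have date of appointment to the Order 19 Jun 2016, so the next rule applies.
Achebe and Ruiz are each a Collar holder, so the next rule applies.
Achebe and Ruiz both have roll number 670, so the next rule applies.
Among Achebe and Ruiz, alphabetically by surname: Achebe before Ruiz.
Adeyemi and Novak both have date of appointment to the Order 4 Apr 2007, so the next rule applies.
Adeyemi and Novak are each a Collar holder, so the next rule applies.
Adeyemi and Novak both have roll number 544, so the next rule applies.
Among Adeyemi and Novak, alphabetically by surname: Adeyemi before Novak.
Order: Quinn, Marchetti, Varga, Achebe, Ruiz, Adeyemi, Novak. So position 7.

7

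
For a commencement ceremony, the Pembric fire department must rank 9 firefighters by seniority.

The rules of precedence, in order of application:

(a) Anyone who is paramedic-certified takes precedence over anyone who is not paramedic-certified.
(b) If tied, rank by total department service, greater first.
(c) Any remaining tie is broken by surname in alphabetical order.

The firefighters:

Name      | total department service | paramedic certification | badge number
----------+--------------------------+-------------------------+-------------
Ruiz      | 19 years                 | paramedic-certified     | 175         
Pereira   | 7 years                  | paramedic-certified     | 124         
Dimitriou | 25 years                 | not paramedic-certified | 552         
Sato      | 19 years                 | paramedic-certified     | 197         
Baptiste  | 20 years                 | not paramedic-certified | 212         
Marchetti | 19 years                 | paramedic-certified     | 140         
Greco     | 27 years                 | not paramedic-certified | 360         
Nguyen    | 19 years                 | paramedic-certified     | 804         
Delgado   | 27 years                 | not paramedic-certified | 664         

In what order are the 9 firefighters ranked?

Marchetti, Nguyen, Ruiz, Sato, Pereira, Delgado, Greco, Dimitriou, Baptiste

By the first rule: Marchetti, Nguyen, Ruiz, Sato and Pereira (each paramedic-certified); then Delgado, Greco, Dimitriou and Baptiste (each not paramedic-certified).
Among Marchetti, Nguyen, Ruiz, Sato and Pereira, by total department service (higher first): Marchetti, Nguyen, Ruiz and Sato (19 years) before Pereira (7 years).
Among Marchetti, Nguyen, Ruiz and Sato, alphabetically by surname: Marchetti before Nguyen before Ruiz before Sato.
Among Delgado, Greco, Dimitriou and Baptiste, by total department service (higher first): Delgado and Greco (27 years) before Dimitriou (25 years) before Baptiste (20 years).
Among Delgado and Greco, alphabetically by surname: Delgado before Greco.
Full order: Marchetti, Nguyen, Ruiz, Sato, Pereira, Delgado, Greco, Dimitriou, Baptiste.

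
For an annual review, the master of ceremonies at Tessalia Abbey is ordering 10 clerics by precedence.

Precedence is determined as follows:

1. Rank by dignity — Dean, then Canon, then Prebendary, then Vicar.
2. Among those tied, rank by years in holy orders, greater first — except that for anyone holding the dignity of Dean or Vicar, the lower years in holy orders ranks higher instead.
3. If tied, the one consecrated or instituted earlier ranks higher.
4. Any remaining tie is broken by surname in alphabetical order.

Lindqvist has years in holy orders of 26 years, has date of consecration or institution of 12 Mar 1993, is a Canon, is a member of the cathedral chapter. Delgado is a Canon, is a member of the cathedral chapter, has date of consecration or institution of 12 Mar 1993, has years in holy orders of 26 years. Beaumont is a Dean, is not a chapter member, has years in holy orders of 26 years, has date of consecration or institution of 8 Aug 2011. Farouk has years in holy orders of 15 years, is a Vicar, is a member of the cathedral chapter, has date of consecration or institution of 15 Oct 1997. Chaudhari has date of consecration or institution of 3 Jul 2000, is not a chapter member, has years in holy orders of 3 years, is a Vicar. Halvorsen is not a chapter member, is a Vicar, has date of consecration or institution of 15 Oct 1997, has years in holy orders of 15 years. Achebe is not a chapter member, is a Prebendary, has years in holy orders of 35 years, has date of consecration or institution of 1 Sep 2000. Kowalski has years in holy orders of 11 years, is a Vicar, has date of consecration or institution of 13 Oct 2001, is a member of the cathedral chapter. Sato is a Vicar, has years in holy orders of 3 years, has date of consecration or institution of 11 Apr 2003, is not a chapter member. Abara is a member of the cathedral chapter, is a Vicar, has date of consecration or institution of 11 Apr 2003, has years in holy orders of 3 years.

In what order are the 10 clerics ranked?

By dignity: Beaumont (Dean); then Delgado and Lindqvist (Canon); then Achebe (Prebendary); then Chaudhari, Abara, Sato, Kowalski, Farouk and Halvorsen (Vicar).
Delgado and Lindqvist both have years in holy orders 26 years, so the next rule applies.
Delgado and Lindqvist both have date of consecration or institution 12 Mar 1993, so the next rule applies.
Among Delgado and Lindqvist, alphabetically by surname: Delgado before Lindqvist.
Among Chaudhari, Abara, Sato, Kowalski, Farouk and Halvorsen, by years in holy orders (lower first) (reversed rule for this group): Chaudhari, Abara and Sato (3 years) before Kowalski (11 years) before Farouk and Halvorsen (15 years).
Among Chaudhari, Abara and Sato, by date of consecration or institution (earlier first): Chaudhari (3 Jul 2000) before Abara and Sato (11 Apr 2003).
Among Abara and Sato, alphabetically by surname: Abara before Sato.
Farouk and Halvorsen both have date of consecration or institution 15 Oct 1997, so the next rule applies.
Among Farouk and Halvorsen, alphabetically by surname: Farouk before Halvorsen.
Full order: Beaumont, Delgado, Lindqvist, Achebe, Chaudhari, Abara, Sato, Kowalski, Farouk, Halvorsen.

Beaumont, Delgado, Lindqvist, Achebe, Chaudhari, Abara, Sato, Kowalski, Farouk, Halvorsen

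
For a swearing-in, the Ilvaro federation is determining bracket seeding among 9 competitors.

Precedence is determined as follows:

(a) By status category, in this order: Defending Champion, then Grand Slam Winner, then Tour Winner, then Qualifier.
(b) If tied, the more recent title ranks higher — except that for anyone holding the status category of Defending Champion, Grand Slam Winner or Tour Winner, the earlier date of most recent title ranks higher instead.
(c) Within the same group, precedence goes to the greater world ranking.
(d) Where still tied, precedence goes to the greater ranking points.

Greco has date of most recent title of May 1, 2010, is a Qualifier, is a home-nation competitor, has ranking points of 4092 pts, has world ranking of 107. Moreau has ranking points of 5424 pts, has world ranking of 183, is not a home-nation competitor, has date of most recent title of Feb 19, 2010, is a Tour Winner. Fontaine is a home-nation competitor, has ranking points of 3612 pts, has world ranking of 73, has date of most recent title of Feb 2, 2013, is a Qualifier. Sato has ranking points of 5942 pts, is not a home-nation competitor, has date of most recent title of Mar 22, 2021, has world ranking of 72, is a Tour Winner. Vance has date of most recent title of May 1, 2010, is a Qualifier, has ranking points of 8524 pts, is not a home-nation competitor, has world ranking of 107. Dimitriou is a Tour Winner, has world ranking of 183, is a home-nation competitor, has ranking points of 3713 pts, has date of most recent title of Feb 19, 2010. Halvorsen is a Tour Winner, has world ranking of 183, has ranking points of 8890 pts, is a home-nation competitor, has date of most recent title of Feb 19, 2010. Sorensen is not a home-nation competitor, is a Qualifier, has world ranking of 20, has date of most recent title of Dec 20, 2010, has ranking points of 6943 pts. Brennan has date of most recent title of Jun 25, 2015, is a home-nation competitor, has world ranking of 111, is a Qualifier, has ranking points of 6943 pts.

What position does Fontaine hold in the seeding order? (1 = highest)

By status category: Halvorsen, Moreau, Dimitriou and Sato (Tour Winner); then Brennan, Fontaine, Sorensen, Vance and Greco (Qualifier).
Among Halvorsen, Moreau, Dimitriou and Sato, by date of most recent title (earlier first) (reversed rule for this group): Halvorsen, Moreau and Dimitriou (Feb 19, 2010) before Sato (Mar 22, 2021).
Halvorsen, Moreau and Dimitriou all have world ranking 183, so the next rule applies.
Among Halvorsen, Moreau and Dimitriou, by ranking points (higher first): Halvorsen (8890 pts) before Moreau (5424 pts) before Dimitriou (3713 pts).
Among Brennan, Fontaine, Sorensen, Vance and Greco, by date of most recent title (later first): Brennan (Jun 25, 2015) before Fontaine (Feb 2, 2013) before Sorensen (Dec 20, 2010) before Vance and Greco (May 1, 2010).
Vance and Greco both have world ranking 107, so the next rule applies.
Among Vance and Greco, by ranking points (higher first): Vance (8524 pts) before Greco (4092 pts).
Order: Halvorsen, Moreau, Dimitriou, Sato, Brennan, Fontaine, Sorensen, Vance, Greco. So position 6.

6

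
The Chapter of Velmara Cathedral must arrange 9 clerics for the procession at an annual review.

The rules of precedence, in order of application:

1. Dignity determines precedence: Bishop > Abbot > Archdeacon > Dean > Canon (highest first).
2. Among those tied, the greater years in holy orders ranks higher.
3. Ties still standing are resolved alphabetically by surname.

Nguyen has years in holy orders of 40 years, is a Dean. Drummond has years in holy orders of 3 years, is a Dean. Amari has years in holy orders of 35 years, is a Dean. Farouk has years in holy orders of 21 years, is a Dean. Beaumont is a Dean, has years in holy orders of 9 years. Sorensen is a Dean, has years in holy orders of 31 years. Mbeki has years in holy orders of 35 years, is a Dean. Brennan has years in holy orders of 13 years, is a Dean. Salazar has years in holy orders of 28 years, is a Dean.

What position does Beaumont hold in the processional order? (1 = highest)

By dignity: Nguyen, Amari, Mbeki, Sorensen, Salazar, Farouk, Brennan, Beaumont and Drummond (Dean).
Among Nguyen, Amari, Mbeki, Sorensen, Salazar, Farouk, Brennan, Beaumont and Drummond, by years in holy orders (higher first): Nguyen (40 years) before Amari and Mbeki (35 years) before Sorensen (31 years) before Salazar (28 years) before Farouk (21 years) before Brennan (13 years) before Beaumont (9 years) before Drummond (3 years).
Among Amari and Mbeki, alphabetically by surname: Amari before Mbeki.
Order: Nguyen, Amari, Mbeki, Sorensen, Salazar, Farouk, Brennan, Beaumont, Drummond. So position 8.

8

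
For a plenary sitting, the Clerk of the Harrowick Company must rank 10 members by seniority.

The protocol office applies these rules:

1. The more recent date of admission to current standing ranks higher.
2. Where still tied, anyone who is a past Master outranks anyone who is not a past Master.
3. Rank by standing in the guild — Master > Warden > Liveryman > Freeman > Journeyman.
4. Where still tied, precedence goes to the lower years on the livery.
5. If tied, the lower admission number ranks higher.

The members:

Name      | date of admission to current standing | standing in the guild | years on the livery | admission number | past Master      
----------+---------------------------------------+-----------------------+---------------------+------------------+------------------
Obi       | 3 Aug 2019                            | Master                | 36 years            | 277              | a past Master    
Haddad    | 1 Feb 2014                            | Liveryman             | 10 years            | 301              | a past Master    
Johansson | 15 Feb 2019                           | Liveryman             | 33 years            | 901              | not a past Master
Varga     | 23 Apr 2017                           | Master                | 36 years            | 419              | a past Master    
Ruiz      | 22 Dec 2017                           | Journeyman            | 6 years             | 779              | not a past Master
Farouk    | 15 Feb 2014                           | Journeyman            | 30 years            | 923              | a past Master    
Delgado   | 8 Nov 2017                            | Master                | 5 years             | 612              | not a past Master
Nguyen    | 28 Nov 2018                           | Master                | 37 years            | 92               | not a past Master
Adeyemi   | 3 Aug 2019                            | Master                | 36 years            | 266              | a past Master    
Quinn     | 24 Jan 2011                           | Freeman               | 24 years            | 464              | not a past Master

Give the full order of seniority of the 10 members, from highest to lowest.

Adeyemi, Obi, Johansson, Nguyen, Ruiz, Delgado, Varga, Farouk, Haddad, Quinn

By date of admission to current standing (later first): Adeyemi and Obi (both 3 Aug 2019); then Johansson (15 Feb 2019); then Nguyen (28 Nov 2018); then Ruiz (22 Dec 2017); then Delgado (8 Nov 2017); then Varga (23 Apr 2017); then Farouk (15 Feb 2014); then Haddad (1 Feb 2014); then Quinn (24 Jan 2011).
Adeyemi and Obi are each a past Master, so the next rule applies.
Adeyemi and Obi are each Master, so the next rule applies.
Adeyemi and Obi both have years on the livery 36 years, so the next rule applies.
Among Adeyemi and Obi, by admission number (lower first): Adeyemi (266) before Obi (277).
Full order: Adeyemi, Obi, Johansson, Nguyen, Ruiz, Delgado, Varga, Farouk, Haddad, Quinn.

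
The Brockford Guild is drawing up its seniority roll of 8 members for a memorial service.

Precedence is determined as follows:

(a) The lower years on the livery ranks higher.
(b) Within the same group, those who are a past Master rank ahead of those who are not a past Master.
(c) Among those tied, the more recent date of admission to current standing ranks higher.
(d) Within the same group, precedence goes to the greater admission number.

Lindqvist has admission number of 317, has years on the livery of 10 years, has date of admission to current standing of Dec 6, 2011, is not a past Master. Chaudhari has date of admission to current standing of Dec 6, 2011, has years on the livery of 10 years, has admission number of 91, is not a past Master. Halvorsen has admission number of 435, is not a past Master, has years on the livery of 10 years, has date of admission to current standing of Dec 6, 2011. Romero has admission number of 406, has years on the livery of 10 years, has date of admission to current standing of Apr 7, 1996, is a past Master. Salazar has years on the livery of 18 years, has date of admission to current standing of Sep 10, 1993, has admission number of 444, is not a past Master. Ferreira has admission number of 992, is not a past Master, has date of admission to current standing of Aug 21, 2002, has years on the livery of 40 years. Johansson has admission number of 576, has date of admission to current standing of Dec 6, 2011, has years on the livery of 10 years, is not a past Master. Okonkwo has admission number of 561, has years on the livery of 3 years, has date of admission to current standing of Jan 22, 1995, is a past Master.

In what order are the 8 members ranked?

Okonkwo, Romero, Johansson, Halvorsen, Lindqvist, Chaudhari, Salazar, Ferreira

By years on the livery (lower first): Okonkwo (3 years); then Romero, Johansson, Halvorsen, Lindqvist and Chaudhari (each 10 years); then Salazar (18 years); then Ferreira (40 years).
Among Romero, Johansson, Halvorsen, Lindqvist and Chaudhari, a past Master before not a past Master: Romero (a past Master) before Johansson, Halvorsen, Lindqvist and Chaudhari (not a past Master).
Johansson, Halvorsen, Lindqvist and Chaudhari all have date of admission to current standing Dec 6, 2011, so the next rule applies.
Among Johansson, Halvorsen, Lindqvist and Chaudhari, by admission number (higher first): Johansson (576) before Halvorsen (435) before Lindqvist (317) before Chaudhari (91).
Full order: Okonkwo, Romero, Johansson, Halvorsen, Lindqvist, Chaudhari, Salazar, Ferreira.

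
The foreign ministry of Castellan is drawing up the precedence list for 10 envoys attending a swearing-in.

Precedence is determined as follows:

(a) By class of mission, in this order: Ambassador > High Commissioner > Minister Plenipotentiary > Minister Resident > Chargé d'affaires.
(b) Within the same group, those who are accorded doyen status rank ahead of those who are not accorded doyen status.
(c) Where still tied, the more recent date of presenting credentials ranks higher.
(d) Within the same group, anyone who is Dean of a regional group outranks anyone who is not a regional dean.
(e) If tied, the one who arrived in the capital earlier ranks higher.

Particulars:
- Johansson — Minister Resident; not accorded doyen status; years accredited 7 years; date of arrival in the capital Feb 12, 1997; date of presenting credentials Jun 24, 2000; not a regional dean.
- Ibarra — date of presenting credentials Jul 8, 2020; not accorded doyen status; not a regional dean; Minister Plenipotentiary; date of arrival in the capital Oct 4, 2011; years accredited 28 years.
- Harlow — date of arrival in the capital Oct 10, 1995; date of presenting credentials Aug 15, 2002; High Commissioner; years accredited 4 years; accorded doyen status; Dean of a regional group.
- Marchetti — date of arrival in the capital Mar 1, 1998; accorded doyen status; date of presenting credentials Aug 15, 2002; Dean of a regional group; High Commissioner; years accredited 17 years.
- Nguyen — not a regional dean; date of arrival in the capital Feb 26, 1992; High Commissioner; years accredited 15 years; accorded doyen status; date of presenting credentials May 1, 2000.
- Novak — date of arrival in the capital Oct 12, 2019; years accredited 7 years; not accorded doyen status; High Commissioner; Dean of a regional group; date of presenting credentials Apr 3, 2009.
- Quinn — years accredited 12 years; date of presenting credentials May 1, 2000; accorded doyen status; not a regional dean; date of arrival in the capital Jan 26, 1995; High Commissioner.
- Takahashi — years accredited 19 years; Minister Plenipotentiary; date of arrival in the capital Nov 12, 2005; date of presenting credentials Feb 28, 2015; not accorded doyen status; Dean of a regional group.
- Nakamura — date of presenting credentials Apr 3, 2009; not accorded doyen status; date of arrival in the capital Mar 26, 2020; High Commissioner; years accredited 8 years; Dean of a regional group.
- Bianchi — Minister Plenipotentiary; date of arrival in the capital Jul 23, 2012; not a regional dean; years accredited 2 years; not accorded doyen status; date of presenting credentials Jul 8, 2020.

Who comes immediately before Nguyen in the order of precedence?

By class of mission: Harlow, Marchetti, Nguyen, Quinn, Novak and Nakamura (High Commissioner); then Ibarra, Bianchi and Takahashi (Minister Plenipotentiary); then Johansson (Minister Resident).
Among Harlow, Marchetti, Nguyen, Quinn, Novak and Nakamura, accorded doyen status before not accorded doyen status: Harlow, Marchetti, Nguyen and Quinn (accorded doyen status) before Novak and Nakamura (not accorded doyen status).
Among Harlow, Marchetti, Nguyen and Quinn, by date of presenting credentials (later first): Harlow and Marchetti (Aug 15, 2002) before Nguyen and Quinn (May 1, 2000).
Harlow and Marchetti are each Dean of a regional group, so the next rule applies.
Among Harlow and Marchetti, by date of arrival in the capital (earlier first): Harlow (Oct 10, 1995) before Marchetti (Mar 1, 1998).
Nguyen and Quinn are each not a regional dean, so the next rule applies.
Among Nguyen and Quinn, by date of arrival in the capital (earlier first): Nguyen (Feb 26, 1992) before Quinn (Jan 26, 1995).
Novak and Nakamura both have date of presenting credentials Apr 3, 2009, so the next rule applies.
Novak and Nakamura are each Dean of a regional group, so the next rule applies.
Among Novak and Nakamura, by date of arrival in the capital (earlier first): Novak (Oct 12, 2019) before Nakamura (Mar 26, 2020).
Ibarra, Bianchi and Takahashi are each not accorded doyen status, so the next rule applies.
Among Ibarra, Bianchi and Takahashi, by date of presenting credentials (later first): Ibarra and Bianchi (Jul 8, 2020) before Takahashi (Feb 28, 2015).
Ibarra and Bianchi are each not a regional dean, so the next rule applies.
Among Ibarra and Bianchi, by date of arrival in the capital (earlier first): Ibarra (Oct 4, 2011) before Bianchi (Jul 23, 2012).
Order: Harlow, Marchetti, Nguyen, Quinn, Novak, Nakamura, Ibarra, Bianchi, Takahashi, Johansson.

Marchetti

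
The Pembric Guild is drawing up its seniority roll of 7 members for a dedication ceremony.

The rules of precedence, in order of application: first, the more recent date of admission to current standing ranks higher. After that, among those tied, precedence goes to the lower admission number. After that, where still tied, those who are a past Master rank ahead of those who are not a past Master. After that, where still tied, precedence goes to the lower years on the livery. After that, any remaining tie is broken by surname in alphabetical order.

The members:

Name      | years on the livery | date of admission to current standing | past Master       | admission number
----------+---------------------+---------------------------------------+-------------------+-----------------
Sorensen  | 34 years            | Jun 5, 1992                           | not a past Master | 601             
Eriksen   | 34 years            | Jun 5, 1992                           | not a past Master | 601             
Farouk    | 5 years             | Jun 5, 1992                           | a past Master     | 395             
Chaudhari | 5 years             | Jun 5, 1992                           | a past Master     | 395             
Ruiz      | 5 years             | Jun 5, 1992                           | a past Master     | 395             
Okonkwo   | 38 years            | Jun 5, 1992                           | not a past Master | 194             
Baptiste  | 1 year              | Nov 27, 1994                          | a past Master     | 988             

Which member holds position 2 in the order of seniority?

By date of admission to current standing (later first): Baptiste (Nov 27, 1994); then Okonkwo, Chaudhari, Farouk, Ruiz, Eriksen and Sorensen (each Jun 5, 1992).
Among Okonkwo, Chaudhari, Farouk, Ruiz, Eriksen and Sorensen, by admission number (lower first): Okonkwo (194) before Chaudhari, Farouk and Ruiz (395) before Eriksen and Sorensen (601).
Chaudhari, Farouk and Ruiz are each a past Master, so the next rule applies.
Chaudhari, Farouk and Ruiz all have years on the livery 5 years, so the next rule applies.
Among Chaudhari, Farouk and Ruiz, alphabetically by surname: Chaudhari before Farouk before Ruiz.
Eriksen and Sorensen are each not a past Master, so the next rule applies.
Eriksen and Sorensen both have years on the livery 34 years, so the next rule applies.
Among Eriksen and Sorensen, alphabetically by surname: Eriksen before Sorensen.
Order: Baptiste, Okonkwo, Chaudhari, Farouk, Ruiz, Eriksen, Sorensen.

Okonkwo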